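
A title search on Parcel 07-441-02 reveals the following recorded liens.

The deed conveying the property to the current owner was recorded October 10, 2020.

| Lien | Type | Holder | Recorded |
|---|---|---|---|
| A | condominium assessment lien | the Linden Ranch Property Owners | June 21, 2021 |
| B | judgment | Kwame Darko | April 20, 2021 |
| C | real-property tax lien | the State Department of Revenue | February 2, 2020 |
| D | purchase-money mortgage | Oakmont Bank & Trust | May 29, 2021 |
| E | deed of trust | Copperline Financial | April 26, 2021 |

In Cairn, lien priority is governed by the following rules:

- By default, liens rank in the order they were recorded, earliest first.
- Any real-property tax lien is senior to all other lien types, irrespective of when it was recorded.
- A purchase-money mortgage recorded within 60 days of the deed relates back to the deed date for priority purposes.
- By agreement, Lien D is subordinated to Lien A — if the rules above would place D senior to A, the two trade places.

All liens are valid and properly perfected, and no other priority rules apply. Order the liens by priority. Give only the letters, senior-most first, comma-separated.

C, B, E, A, D

First, effective dates: D was recorded 231 days after the deed, outside the 60-day window, so it keeps its recording date.
C is a real-property tax lien, so it outranks all other liens regardless of date.
Remaining liens by effective date: B (April 20, 2021), E (April 26, 2021), D (May 29, 2021), A (June 21, 2021).
D would otherwise be senior to A, so under the subordination agreement D and A exchange positions.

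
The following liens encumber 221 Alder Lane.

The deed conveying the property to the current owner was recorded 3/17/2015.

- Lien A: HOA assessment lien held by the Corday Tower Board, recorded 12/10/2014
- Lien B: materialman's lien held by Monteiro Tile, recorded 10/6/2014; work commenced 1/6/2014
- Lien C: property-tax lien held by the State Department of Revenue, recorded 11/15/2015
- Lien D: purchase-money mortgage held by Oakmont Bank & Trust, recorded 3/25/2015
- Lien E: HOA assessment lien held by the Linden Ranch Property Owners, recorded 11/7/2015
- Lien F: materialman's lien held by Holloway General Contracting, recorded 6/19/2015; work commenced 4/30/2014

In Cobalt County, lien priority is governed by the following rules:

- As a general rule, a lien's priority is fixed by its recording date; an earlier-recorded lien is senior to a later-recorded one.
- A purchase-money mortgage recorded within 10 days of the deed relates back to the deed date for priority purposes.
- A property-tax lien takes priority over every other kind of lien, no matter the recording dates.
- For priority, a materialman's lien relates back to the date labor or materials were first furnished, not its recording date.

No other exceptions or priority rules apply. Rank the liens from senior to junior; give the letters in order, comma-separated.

Effective dates after the stated exceptions: B relates back to 1/6/2014 (work commenced); D relates back to the deed date 3/17/2015; F is treated as recorded 4/30/2014, the work-commencement date.
As a property-tax lien, C is senior to every other lien.
The other liens, earliest effective date first: B (1/6/2014), F (4/30/2014), A (12/10/2014), D (3/17/2015), E (11/7/2015).

C, B, F, A, D, E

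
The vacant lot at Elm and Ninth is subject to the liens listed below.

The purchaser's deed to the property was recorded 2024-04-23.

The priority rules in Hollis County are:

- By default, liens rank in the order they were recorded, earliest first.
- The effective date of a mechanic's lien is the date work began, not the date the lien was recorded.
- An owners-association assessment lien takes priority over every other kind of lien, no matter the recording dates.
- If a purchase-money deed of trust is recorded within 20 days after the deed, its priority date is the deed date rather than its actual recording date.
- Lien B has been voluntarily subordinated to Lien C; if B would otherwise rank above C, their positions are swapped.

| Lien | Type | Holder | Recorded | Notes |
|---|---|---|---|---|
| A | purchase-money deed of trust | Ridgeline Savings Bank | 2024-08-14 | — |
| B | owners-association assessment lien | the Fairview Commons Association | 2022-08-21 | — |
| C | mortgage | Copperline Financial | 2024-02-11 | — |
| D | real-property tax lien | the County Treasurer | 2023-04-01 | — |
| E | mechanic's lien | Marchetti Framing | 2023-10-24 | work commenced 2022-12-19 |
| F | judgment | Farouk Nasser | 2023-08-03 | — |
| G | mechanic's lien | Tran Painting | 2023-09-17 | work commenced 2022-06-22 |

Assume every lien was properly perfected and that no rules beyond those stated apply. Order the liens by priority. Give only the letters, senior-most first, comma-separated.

First, effective dates: A was recorded 113 days after the deed — beyond 20 days — so no relation-back applies; E is treated as recorded 2022-12-19, the work-commencement date; G's effective date is 2022-06-22, when work began.
As an owners-association assessment lien, B is senior to every other lien.
Ordering the rest by effective date: G (2022-06-22), E (2022-12-19), D (2023-04-01), F (2023-08-03), C (2024-02-11), A (2024-08-14).
B is senior to C before the subordination, so the two trade places.

C, G, E, D, F, B, A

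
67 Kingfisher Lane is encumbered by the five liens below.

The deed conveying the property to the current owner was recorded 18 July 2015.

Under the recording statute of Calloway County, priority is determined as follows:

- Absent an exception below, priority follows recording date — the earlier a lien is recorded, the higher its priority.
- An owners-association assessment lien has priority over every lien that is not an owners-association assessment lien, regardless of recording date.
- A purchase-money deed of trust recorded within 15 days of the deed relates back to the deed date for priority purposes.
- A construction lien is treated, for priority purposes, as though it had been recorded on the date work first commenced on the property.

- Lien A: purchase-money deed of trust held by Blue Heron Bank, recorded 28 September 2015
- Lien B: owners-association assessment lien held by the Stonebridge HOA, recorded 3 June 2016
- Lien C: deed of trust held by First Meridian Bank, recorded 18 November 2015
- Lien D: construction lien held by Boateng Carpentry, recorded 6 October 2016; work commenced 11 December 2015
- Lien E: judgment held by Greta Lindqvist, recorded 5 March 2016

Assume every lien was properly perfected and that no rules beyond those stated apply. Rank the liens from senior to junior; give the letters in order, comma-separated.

B, A, C, D, E

Effective dates: A was recorded 72 days after the deed, outside the 15-day window, so it keeps its recording date; D relates back to 11 December 2015 (work commenced).
B is an owners-association assessment lien, so it outranks all other liens regardless of date.
The other liens, earliest effective date first: A (28 September 2015), C (18 November 2015), D (11 December 2015), E (5 March 2016).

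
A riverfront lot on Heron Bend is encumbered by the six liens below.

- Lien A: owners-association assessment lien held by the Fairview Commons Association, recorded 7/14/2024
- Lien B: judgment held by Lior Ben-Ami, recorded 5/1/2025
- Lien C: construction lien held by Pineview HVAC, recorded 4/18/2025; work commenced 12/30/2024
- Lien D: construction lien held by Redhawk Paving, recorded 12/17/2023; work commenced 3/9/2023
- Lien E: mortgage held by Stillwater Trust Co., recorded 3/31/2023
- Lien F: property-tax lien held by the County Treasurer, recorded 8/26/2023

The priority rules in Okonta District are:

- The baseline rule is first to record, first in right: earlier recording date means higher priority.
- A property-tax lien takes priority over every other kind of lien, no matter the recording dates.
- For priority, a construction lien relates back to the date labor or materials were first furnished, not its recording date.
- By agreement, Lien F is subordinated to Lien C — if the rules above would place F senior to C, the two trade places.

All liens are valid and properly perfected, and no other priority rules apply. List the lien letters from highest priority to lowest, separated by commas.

C, D, E, A, F, B

First, effective dates: C is treated as recorded 12/30/2024, the work-commencement date; D is treated as recorded 3/9/2023, the work-commencement date.
As a property-tax lien, F is senior to every other lien.
Among the remaining liens, by effective date: D (3/9/2023), E (3/31/2023), A (7/14/2024), C (12/30/2024), B (5/1/2025).
F is senior to C before the subordination, so the two trade places.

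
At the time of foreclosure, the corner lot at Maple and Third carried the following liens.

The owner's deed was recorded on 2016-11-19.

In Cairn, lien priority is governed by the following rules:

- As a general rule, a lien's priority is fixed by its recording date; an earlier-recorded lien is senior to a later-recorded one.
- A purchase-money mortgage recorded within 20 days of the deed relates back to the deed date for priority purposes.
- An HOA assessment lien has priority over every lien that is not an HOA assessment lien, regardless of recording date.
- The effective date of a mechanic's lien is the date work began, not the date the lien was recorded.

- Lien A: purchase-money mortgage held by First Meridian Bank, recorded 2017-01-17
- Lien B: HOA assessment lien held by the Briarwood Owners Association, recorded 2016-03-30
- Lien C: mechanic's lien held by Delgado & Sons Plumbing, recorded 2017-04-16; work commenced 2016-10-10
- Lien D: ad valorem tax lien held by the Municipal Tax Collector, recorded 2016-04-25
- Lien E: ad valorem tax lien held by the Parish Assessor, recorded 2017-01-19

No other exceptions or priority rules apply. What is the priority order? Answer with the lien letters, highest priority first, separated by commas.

Adjusting effective dates: A was recorded 59 days after the deed, outside the 20-day window, so it keeps its recording date; C relates back to 2016-10-10 (work commenced).
B is an HOA assessment lien, so it outranks all other liens regardless of date.
The other liens, earliest effective date first: D (2016-04-25), C (2016-10-10), A (2017-01-17), E (2017-01-19).

B, D, C, A, E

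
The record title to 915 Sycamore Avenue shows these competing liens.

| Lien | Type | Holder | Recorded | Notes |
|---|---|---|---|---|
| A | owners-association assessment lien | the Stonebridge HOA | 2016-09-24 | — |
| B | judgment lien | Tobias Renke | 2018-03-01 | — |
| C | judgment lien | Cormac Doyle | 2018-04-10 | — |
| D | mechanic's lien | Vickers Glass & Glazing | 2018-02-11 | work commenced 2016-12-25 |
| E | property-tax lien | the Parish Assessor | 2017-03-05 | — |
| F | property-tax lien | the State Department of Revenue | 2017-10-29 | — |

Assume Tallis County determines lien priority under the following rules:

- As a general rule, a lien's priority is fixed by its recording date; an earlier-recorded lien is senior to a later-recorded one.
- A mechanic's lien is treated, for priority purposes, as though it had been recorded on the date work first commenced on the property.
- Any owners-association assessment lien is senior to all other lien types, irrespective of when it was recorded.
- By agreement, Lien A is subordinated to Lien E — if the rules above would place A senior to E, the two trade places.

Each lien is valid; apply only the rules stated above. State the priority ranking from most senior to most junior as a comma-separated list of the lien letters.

First, effective dates: D's effective date is 2016-12-25, when work began.
A is an owners-association assessment lien, so it outranks all other liens regardless of date.
Among the remaining liens, by effective date: D (2016-12-25), E (2017-03-05), F (2017-10-29), B (2018-03-01), C (2018-04-10).
The subordination applies — A was senior to E — so A and E swap.

E, D, A, F, B, C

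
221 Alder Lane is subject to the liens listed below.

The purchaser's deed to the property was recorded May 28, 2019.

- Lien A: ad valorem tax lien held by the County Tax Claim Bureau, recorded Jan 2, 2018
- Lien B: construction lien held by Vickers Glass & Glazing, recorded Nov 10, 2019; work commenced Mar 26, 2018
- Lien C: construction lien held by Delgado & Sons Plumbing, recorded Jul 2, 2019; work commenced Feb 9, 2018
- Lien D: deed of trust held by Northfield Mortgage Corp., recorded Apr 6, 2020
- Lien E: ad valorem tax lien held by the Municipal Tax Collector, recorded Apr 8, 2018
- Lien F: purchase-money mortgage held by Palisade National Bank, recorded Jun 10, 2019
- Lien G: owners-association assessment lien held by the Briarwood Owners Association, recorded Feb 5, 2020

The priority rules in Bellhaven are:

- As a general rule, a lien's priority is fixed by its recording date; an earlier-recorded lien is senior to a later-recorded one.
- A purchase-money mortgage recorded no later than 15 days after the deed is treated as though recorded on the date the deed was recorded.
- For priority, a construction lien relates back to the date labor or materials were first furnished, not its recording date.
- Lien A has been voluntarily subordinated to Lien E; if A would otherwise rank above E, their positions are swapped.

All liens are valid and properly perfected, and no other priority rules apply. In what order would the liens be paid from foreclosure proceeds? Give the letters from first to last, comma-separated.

E, C, B, A, F, G, D

Adjusting effective dates: B's effective date is Mar 26, 2018, when work began; C is treated as recorded Feb 9, 2018, the work-commencement date; F relates back to the deed date May 28, 2019.
Sorted by effective date: A (Jan 2, 2018), C (Feb 9, 2018), B (Mar 26, 2018), E (Apr 8, 2018), F (May 28, 2019), G (Feb 5, 2020), D (Apr 6, 2020).
The subordination applies — A was senior to E — so A and E swap.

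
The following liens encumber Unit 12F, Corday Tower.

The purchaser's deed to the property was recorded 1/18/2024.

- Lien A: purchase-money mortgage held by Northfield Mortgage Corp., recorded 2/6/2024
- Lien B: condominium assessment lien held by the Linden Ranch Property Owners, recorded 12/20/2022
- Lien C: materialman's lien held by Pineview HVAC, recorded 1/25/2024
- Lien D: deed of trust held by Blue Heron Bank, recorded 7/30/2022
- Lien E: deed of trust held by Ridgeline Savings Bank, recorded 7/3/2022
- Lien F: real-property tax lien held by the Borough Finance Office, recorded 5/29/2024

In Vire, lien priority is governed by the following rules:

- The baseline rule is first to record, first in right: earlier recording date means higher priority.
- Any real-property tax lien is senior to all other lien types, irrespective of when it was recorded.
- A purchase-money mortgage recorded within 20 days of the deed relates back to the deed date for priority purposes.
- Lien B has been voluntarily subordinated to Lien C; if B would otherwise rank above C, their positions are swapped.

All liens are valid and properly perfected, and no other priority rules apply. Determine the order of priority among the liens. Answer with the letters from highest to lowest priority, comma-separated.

Effective dates after the stated exceptions: A's effective date is the deed date, 1/18/2024.
F is a real-property tax lien and takes priority over every other lien.
Among the remaining liens, by effective date: E (7/3/2022), D (7/30/2022), B (12/20/2022), A (1/18/2024), C (1/25/2024).
Because B would otherwise rank above C, the subordination swaps them.

F, E, D, C, A, B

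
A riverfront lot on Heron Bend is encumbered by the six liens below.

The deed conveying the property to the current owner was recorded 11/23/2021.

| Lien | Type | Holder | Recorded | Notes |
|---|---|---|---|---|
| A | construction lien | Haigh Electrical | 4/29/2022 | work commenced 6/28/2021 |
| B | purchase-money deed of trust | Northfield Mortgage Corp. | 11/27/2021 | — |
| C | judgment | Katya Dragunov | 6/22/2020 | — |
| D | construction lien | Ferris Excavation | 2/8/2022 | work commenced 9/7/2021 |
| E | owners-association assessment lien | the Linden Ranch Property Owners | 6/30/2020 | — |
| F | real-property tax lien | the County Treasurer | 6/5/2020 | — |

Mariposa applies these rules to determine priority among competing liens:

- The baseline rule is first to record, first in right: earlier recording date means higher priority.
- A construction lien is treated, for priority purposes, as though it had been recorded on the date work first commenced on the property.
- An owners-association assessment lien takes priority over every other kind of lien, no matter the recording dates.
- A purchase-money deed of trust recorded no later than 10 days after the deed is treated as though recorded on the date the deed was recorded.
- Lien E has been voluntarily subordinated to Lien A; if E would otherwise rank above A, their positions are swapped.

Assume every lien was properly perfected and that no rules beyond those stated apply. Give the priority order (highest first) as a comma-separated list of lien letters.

First, effective dates: A is treated as recorded 6/28/2021, the work-commencement date; B's effective date is the deed date, 11/23/2021; D's effective date is 9/7/2021, when work began.
E is an owners-association assessment lien, so it outranks all other liens regardless of date.
Remaining liens by effective date: F (6/5/2020), C (6/22/2020), A (6/28/2021), D (9/7/2021), B (11/23/2021).
E would otherwise be senior to A, so under the subordination agreement E and A exchange positions.

A, F, C, E, D, B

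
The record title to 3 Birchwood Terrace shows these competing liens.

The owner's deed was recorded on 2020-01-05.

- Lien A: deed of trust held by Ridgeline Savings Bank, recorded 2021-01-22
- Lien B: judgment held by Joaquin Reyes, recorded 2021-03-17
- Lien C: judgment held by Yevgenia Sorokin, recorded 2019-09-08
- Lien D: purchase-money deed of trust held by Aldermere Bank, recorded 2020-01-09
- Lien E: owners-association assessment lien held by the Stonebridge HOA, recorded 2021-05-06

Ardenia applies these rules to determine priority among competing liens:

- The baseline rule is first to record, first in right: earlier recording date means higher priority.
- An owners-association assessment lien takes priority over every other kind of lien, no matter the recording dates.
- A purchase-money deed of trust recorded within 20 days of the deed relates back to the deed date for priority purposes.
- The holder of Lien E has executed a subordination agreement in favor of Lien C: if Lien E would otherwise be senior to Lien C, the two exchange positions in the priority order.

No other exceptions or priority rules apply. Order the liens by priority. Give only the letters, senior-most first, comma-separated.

C, E, D, A, B

First, effective dates: D's effective date is the deed date, 2020-01-05.
E, as an owners-association assessment lien, has superpriority and ranks first.
The other liens, earliest effective date first: C (2019-09-08), D (2020-01-05), A (2021-01-22), B (2021-03-17).
Because E would otherwise rank above C, the subordination swaps them.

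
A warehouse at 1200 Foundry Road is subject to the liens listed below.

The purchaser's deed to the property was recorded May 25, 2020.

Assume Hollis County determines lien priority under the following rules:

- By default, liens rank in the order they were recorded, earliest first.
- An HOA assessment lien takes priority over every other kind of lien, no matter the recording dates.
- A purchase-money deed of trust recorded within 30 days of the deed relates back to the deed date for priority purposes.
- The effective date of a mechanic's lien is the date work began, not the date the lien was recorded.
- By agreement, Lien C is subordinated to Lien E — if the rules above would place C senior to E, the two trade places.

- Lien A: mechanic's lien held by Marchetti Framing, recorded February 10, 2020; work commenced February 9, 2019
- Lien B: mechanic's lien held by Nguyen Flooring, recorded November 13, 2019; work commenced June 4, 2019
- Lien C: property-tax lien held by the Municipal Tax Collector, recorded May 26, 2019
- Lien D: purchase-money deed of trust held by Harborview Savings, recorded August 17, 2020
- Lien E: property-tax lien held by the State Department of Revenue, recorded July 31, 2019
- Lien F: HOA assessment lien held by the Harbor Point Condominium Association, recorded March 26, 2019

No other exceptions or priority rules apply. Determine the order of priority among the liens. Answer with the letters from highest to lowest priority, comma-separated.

F, A, E, B, C, D

Adjusting effective dates: A relates back to February 9, 2019 (work commenced); B's effective date is June 4, 2019, when work began; D was recorded 84 days after the deed, outside the 30-day window, so it keeps its recording date.
F is an HOA assessment lien, so it outranks all other liens regardless of date.
Ordering the rest by effective date: A (February 9, 2019), C (May 26, 2019), B (June 4, 2019), E (July 31, 2019), D (August 17, 2020).
The subordination applies — C was senior to E — so C and E swap.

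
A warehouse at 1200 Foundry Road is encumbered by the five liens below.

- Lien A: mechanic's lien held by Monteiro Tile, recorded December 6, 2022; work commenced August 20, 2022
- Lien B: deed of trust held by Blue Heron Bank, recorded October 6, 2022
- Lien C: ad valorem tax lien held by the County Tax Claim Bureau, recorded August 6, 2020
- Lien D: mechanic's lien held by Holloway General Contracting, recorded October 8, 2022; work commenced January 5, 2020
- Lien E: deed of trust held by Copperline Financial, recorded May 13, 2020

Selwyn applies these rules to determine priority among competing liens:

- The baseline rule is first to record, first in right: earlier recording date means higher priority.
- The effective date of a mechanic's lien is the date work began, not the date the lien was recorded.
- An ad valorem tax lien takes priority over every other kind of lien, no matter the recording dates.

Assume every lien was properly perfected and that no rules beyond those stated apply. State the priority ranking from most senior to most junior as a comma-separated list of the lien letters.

First, effective dates: A relates back to August 20, 2022 (work commenced); D relates back to January 5, 2020 (work commenced).
C, as an ad valorem tax lien, has superpriority and ranks first.
Remaining liens by effective date: D (January 5, 2020), E (May 13, 2020), A (August 20, 2022), B (October 6, 2022).

C, D, E, A, B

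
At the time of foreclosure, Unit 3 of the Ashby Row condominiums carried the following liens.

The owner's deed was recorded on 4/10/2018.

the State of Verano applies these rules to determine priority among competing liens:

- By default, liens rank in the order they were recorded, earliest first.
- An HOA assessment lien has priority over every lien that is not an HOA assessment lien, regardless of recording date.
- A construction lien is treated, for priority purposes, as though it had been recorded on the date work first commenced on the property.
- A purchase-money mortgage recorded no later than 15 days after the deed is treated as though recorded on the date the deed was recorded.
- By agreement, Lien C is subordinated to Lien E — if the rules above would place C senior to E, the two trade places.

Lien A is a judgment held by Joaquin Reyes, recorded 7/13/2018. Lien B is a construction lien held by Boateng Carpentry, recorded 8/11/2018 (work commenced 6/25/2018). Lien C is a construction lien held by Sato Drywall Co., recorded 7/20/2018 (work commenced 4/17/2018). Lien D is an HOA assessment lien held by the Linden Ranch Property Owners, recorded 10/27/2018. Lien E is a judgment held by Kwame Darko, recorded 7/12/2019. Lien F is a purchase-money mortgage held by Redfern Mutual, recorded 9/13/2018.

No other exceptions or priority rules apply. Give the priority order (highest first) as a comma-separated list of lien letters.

First, effective dates: B is treated as recorded 6/25/2018, the work-commencement date; C's effective date is 4/17/2018, when work began; F missed the 15-day window (156 days after the deed), so its recording date stands.
D is an HOA assessment lien, so it outranks all other liens regardless of date.
The other liens, earliest effective date first: C (4/17/2018), B (6/25/2018), A (7/13/2018), F (9/13/2018), E (7/12/2019).
C is senior to E before the subordination, so the two trade places.

D, E, B, A, F, C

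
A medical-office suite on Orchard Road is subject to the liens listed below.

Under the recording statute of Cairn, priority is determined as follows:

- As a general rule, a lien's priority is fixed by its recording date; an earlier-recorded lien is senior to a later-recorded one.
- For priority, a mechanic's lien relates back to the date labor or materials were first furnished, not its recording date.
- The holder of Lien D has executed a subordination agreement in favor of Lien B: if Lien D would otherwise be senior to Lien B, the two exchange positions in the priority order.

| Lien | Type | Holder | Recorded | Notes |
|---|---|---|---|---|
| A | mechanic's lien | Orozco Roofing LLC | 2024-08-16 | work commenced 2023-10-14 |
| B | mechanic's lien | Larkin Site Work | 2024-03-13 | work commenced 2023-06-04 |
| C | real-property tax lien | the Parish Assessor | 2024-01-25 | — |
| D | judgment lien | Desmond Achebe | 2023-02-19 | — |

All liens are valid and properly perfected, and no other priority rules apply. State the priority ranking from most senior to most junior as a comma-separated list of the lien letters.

Effective dates after the stated exceptions: A relates back to 2023-10-14 (work commenced); B's effective date is 2023-06-04, when work began.
By effective date: D (2023-02-19), B (2023-06-04), A (2023-10-14), C (2024-01-25).
Because D would otherwise rank above B, the subordination swaps them.

B, D, A, C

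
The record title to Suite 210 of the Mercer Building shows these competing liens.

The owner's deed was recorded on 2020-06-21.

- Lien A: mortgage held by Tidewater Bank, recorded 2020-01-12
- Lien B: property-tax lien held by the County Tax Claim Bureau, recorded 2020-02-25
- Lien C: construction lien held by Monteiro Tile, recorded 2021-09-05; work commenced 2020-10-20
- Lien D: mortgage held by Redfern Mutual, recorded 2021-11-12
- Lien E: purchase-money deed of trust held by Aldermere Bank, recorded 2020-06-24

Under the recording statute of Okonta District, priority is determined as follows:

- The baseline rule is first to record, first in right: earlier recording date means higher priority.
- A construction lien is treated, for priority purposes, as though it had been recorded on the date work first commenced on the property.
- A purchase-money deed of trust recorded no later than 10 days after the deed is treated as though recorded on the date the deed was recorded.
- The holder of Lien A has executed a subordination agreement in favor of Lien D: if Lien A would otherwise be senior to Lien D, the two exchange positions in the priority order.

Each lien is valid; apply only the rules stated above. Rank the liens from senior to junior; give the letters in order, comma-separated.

D, B, E, C, A

First, effective dates: C is treated as recorded 2020-10-20, the work-commencement date; E's effective date is the deed date, 2020-06-21.
By effective date, earliest first: A (2020-01-12), B (2020-02-25), E (2020-06-21), C (2020-10-20), D (2021-11-12).
The subordination applies — A was senior to D — so A and D swap.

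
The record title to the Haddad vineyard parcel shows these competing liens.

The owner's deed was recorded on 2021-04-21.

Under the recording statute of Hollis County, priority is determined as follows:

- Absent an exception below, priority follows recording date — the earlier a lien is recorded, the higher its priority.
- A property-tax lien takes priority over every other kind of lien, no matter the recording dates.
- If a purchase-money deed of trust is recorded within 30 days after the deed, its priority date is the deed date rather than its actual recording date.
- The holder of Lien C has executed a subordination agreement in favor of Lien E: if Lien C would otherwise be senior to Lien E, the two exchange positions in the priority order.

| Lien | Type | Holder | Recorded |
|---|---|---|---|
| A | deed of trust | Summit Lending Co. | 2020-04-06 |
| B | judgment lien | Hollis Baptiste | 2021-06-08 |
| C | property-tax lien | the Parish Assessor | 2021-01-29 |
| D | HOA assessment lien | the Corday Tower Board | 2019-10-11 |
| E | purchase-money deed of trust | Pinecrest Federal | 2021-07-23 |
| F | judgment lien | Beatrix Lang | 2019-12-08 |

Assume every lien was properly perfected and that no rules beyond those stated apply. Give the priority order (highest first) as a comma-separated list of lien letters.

E, D, F, A, B, C

First, effective dates: E missed the 30-day window (93 days after the deed), so its recording date stands.
C is a property-tax lien and takes priority over every other lien.
Remaining liens by effective date: D (2019-10-11), F (2019-12-08), A (2020-04-06), B (2021-06-08), E (2021-07-23).
C would otherwise be senior to E, so under the subordination agreement C and E exchange positions.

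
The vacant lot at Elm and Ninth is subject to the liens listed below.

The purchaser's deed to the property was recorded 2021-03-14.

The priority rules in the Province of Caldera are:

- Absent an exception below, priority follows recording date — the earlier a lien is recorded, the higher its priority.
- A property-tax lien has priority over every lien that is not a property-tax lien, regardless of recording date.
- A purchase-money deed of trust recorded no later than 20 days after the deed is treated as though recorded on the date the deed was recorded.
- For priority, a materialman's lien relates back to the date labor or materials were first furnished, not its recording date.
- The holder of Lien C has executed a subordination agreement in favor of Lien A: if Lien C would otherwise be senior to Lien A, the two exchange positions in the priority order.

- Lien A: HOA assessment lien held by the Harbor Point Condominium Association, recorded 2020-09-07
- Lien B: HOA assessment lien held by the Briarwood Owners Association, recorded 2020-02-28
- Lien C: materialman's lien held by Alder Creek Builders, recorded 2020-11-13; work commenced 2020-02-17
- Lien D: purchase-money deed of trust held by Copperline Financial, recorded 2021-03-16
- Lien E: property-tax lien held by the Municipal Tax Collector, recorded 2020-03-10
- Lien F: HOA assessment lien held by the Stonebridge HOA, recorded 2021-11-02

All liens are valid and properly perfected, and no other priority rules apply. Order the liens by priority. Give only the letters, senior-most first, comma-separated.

E, A, B, C, D, F

Effective dates after the stated exceptions: C is treated as recorded 2020-02-17, the work-commencement date; D relates back to the deed date 2021-03-14.
As a property-tax lien, E is senior to every other lien.
Among the remaining liens, by effective date: C (2020-02-17), B (2020-02-28), A (2020-09-07), D (2021-03-14), F (2021-11-02).
Because C would otherwise rank above A, the subordination swaps them.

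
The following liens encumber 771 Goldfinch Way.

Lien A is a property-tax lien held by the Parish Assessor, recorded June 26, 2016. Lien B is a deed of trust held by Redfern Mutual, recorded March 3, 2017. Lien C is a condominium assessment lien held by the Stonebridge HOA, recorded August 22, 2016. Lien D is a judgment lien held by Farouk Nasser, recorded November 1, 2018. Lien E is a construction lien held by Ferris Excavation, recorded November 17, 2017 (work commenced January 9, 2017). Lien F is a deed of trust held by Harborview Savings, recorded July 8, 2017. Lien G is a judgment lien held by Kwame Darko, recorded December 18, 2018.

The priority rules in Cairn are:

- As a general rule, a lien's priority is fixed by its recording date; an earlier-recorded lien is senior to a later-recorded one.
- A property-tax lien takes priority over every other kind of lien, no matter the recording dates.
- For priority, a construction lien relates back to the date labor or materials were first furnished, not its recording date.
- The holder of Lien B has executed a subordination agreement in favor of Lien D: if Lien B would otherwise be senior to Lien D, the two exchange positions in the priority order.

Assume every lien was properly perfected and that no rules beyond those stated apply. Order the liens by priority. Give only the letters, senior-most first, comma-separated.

Effective dates after the stated exceptions: E is treated as recorded January 9, 2017, the work-commencement date.
As a property-tax lien, A is senior to every other lien.
Remaining liens by effective date: C (August 22, 2016), E (January 9, 2017), B (March 3, 2017), F (July 8, 2017), D (November 1, 2018), G (December 18, 2018).
Because B would otherwise rank above D, the subordination swaps them.

A, C, E, D, F, B, G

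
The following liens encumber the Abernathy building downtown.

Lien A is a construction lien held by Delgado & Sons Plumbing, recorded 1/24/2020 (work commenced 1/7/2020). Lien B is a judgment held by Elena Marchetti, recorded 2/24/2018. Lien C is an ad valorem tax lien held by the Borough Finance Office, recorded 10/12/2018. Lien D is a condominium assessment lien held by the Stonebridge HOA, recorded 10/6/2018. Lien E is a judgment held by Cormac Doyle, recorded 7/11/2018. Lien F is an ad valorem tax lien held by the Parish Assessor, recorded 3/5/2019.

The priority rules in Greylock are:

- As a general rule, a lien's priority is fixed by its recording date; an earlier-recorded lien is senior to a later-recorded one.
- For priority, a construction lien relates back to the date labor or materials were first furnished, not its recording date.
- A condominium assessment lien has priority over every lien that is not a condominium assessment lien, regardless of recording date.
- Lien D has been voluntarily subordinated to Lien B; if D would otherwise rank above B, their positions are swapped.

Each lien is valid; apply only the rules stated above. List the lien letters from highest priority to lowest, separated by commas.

B, D, E, C, F, A

Adjusting effective dates: A is treated as recorded 1/7/2020, the work-commencement date.
D is a condominium assessment lien and takes priority over every other lien.
Ordering the rest by effective date: B (2/24/2018), E (7/11/2018), C (10/12/2018), F (3/5/2019), A (1/7/2020).
D would otherwise be senior to B, so under the subordination agreement D and B exchange positions.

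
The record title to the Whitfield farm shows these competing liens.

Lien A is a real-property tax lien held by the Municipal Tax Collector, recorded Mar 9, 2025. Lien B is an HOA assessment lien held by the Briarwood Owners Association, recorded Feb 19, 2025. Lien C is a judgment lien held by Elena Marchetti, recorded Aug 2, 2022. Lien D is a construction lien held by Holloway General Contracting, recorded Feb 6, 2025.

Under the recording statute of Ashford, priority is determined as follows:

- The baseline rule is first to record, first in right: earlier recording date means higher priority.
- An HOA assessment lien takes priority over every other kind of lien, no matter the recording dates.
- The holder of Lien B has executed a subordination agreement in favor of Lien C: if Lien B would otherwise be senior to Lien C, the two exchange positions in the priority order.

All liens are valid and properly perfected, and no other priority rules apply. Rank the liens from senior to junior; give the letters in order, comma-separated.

As an HOA assessment lien, B is senior to every other lien.
Ordering the rest by effective date: C (Aug 2, 2022), D (Feb 6, 2025), A (Mar 9, 2025).
Because B would otherwise rank above C, the subordination swaps them.

C, B, D, A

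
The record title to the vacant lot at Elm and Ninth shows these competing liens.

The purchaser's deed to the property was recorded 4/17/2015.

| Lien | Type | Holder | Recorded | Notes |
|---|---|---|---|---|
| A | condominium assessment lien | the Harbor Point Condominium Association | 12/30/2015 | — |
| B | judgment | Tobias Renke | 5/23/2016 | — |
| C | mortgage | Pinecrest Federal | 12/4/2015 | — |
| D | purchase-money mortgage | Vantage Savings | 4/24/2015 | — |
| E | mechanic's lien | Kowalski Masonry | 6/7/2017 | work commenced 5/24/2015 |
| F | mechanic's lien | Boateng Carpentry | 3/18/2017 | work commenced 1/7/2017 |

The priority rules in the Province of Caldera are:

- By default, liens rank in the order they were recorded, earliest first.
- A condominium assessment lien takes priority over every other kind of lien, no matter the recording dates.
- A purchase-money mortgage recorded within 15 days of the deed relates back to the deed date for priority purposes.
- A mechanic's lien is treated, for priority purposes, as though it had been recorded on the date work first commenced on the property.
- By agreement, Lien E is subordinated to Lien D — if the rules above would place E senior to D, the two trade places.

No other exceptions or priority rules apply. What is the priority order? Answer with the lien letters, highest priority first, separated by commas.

Effective dates after the stated exceptions: D was recorded within the 15-day window, so its effective date is the deed date 4/17/2015; E is treated as recorded 5/24/2015, the work-commencement date; F's effective date is 1/7/2017, when work began.
A is a condominium assessment lien and takes priority over every other lien.
Among the remaining liens, by effective date: D (4/17/2015), E (5/24/2015), C (12/4/2015), B (5/23/2016), F (1/7/2017).
E is already junior to D, so the subordination agreement changes nothing.

A, D, E, C, B, F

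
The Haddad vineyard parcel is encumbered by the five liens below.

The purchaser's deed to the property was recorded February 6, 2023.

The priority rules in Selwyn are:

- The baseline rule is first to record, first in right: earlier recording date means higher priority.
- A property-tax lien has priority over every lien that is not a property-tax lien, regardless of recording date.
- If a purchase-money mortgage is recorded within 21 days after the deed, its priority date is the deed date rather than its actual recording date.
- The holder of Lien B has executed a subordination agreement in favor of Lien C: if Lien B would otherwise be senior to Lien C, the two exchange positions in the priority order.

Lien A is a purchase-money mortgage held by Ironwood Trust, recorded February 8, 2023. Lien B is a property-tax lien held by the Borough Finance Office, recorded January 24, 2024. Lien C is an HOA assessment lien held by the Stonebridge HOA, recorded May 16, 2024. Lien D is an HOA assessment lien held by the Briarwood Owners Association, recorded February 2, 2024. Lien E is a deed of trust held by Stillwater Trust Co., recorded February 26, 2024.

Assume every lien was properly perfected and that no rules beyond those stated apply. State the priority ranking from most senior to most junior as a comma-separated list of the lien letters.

Adjusting effective dates: A relates back to the deed date February 6, 2023.
As a property-tax lien, B is senior to every other lien.
Among the remaining liens, by effective date: A (February 6, 2023), D (February 2, 2024), E (February 26, 2024), C (May 16, 2024).
Because B would otherwise rank above C, the subordination swaps them.

C, A, D, E, B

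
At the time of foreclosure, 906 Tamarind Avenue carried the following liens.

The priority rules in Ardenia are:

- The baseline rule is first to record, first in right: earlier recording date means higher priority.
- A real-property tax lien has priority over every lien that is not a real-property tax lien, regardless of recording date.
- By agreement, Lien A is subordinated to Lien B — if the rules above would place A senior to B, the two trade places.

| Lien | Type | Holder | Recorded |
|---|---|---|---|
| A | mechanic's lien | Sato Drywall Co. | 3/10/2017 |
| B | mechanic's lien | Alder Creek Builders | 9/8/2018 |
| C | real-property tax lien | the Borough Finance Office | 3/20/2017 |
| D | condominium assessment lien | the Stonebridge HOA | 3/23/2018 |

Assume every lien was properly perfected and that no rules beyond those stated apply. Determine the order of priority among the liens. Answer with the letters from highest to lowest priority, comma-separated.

C is a real-property tax lien, so it outranks all other liens regardless of date.
Ordering the rest by effective date: A (3/10/2017), D (3/23/2018), B (9/8/2018).
A is senior to B before the subordination, so the two trade places.

C, B, D, A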